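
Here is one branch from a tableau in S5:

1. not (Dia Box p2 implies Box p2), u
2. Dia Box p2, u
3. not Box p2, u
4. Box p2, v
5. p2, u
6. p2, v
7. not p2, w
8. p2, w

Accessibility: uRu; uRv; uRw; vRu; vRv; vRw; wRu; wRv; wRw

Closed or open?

Both p2 and not p2 appear at w.

Closed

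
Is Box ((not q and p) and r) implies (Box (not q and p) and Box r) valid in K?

Tableau for the negation not (Box ((not q and p) and r) implies (Box (not q and p) and Box r)):
1. not (Box ((not q and p) and r) implies (Box (not q and p) and Box r)), w0
2. Box ((not q and p) and r), w0   [neg-implies-rule on 1]
3. not (Box (not q and p) and Box r), w0   [neg-implies-rule on 1]
4. not Box (not q and p), w0   [neg-and-rule on 3 (branches; this branch)]
5. not (not q and p), w1   [neg-Box-rule on 4: fresh world w1, w0Rw1]
6. (not q and p) and r, w1   [Box-rule on 2 via w0Rw1]
7. not q and p, w1   [and-rule on 6]
8. r, w1   [and-rule on 6]
9. not q, w1   [and-rule on 7]
10. p, w1   [and-rule on 7]
11. not p, w1   [neg-and-rule on 5 (branches; this branch)]
Accessibility: w0Rw1
Branch closes: p and not p both at w1.
All branches of the negation close; one closing branch shown above.

Valid in K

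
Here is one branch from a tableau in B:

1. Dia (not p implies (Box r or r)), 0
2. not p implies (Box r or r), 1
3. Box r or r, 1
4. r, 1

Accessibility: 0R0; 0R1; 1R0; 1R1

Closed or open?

Open

There is no literal clash: for every atom and world, at most one sign appears.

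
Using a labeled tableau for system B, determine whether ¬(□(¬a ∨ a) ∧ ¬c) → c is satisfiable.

Satisfiable

1. ¬(□(¬a ∨ a) ∧ ¬c) → c, w0
2. c, w0   [→-rule on 1 (branches; this branch)]
Accessibility: w0Rw0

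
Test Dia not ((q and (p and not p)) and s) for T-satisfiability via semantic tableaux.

1. Dia not ((q and (p and not p)) and s), u
2. not ((q and (p and not p)) and s), v
3. not s, v
Accessibility: uRu, uRv, vRv

Satisfiable (open branch found)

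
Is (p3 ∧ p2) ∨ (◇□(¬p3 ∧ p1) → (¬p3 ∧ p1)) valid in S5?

Yes, valid

Tableau for the negation ¬((p3 ∧ p2) ∨ (◇□(¬p3 ∧ p1) → (¬p3 ∧ p1))):
1. ¬((p3 ∧ p2) ∨ (◇□(¬p3 ∧ p1) → (¬p3 ∧ p1))), w0
2. ¬(p3 ∧ p2), w0
3. ¬(◇□(¬p3 ∧ p1) → (¬p3 ∧ p1)), w0
4. ◇□(¬p3 ∧ p1), w0
5. ¬(¬p3 ∧ p1), w0
6. ¬p2, w0
7. ¬p1, w0
8. □(¬p3 ∧ p1), w1
9. ¬p3 ∧ p1, w0
10. ¬p3, w0
11. p1, w0
Accessibility: w0Rw0, w0Rw1, w1Rw0, w1Rw1
Branch closes: p1 and ¬p1 both at w0.
All branches of the negation close; one closing branch shown above.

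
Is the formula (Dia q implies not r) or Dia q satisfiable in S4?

Satisfiable (open branch found)

1. (Dia q implies not r) or Dia q, 0
2. Dia q, 0
3. q, 1
Accessibility: 0R0, 0R1, 1R1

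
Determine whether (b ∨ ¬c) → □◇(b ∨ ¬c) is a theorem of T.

Tableau for the negation ¬((b ∨ ¬c) → □◇(b ∨ ¬c)):
1. ¬((b ∨ ¬c) → □◇(b ∨ ¬c)), u
2. b ∨ ¬c, u   [¬→-rule on 1]
3. ¬□◇(b ∨ ¬c), u   [¬→-rule on 1]
4. ¬c, u   [∨-rule on 2 (branches; this branch)]
5. ¬◇(b ∨ ¬c), v   [¬□-rule on 3: fresh world v, uRv]
6. ¬(b ∨ ¬c), v   [¬◇-rule on 5 via vRv]
7. ¬b, v   [¬∨-rule on 6]
8. c, v   [¬∨-rule on 6]
Accessibility: uRu, uRv, vRv
The negation has an open branch (countermodel exists).

No, not valid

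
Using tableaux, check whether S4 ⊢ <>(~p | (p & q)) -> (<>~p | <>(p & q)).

Valid

Tableau for the negation ~(<>(~p | (p & q)) -> (<>~p | <>(p & q))):
1. ~(<>(~p | (p & q)) -> (<>~p | <>(p & q))), 0
2. <>(~p | (p & q)), 0
3. ~(<>~p | <>(p & q)), 0
4. ~<>~p, 0
5. ~<>(p & q), 0
6. p, 0
7. ~(p & q), 0
8. ~q, 0
9. ~p | (p & q), 1
10. p, 1
11. ~(p & q), 1
12. p & q, 1
13. q, 1
14. ~q, 1
Accessibility: 0R0, 0R1, 1R1
Branch closes: q and ~q both at 1.
All branches of the negation close; one closing branch shown above.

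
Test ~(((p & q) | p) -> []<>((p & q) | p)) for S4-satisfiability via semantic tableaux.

Yes, satisfiable

1. ~(((p & q) | p) -> []<>((p & q) | p)), w0
2. (p & q) | p, w0   [~->-rule on 1]
3. ~[]<>((p & q) | p), w0   [~->-rule on 1]
4. p, w0   [|-rule on 2 (branches; this branch)]
5. ~<>((p & q) | p), w1   [~[]-rule on 3: fresh world w1, w0Rw1]
6. ~((p & q) | p), w1   [~<>-rule on 5 via w1Rw1]
7. ~(p & q), w1   [~|-rule on 6]
8. ~p, w1   [~|-rule on 6]
9. ~q, w1   [~&-rule on 7 (branches; this branch)]
Accessibility: w0Rw0, w0Rw1, w1Rw1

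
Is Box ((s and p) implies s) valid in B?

Tableau for the negation not Box ((s and p) implies s):
1. not Box ((s and p) implies s), w0
2. not ((s and p) implies s), w1
3. s and p, w1
4. not s, w1
5. s, w1
6. p, w1
Accessibility: w0Rw0, w0Rw1, w1Rw0, w1Rw1
Branch closes: s and not s both at w1.
All branches of the negation close; one closing branch shown above.

Yes, valid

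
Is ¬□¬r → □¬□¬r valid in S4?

Tableau for the negation ¬(¬□¬r → □¬□¬r):
1. ¬(¬□¬r → □¬□¬r), u
2. ¬□¬r, u
3. ¬□¬□¬r, u
4. r, v
5. □¬r, w
6. ¬r, w
Accessibility: uRu, uRv, uRw, vRv, wRw
The negation has an open branch (countermodel exists).

No, not valid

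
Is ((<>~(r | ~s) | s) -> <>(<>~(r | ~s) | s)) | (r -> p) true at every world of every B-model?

Yes, valid

Tableau for the negation ~(((<>~(r | ~s) | s) -> <>(<>~(r | ~s) | s)) | (r -> p)):
1. ~(((<>~(r | ~s) | s) -> <>(<>~(r | ~s) | s)) | (r -> p)), u
2. ~((<>~(r | ~s) | s) -> <>(<>~(r | ~s) | s)), u
3. ~(r -> p), u
4. <>~(r | ~s) | s, u
5. ~<>(<>~(r | ~s) | s), u
6. r, u
7. ~p, u
8. ~(<>~(r | ~s) | s), u
9. ~<>~(r | ~s), u
10. ~s, u
11. r | ~s, u
12. <>~(r | ~s), u
13. ~(r | ~s), v
14. ~r, v
15. s, v
16. ~(<>~(r | ~s) | s), v
17. ~<>~(r | ~s), v
18. ~s, v
Accessibility: uRu, uRv, vRu, vRv
Branch closes: s and ~s both at v.
All branches of the negation close; one closing branch shown above.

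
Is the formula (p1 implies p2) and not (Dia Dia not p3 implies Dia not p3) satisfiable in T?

Satisfiable (open branch found)

1. (p1 implies p2) and not (Dia Dia not p3 implies Dia not p3), u
2. p1 implies p2, u   [and-rule on 1]
3. not (Dia Dia not p3 implies Dia not p3), u   [and-rule on 1]
4. Dia Dia not p3, u   [neg-implies-rule on 3]
5. not Dia not p3, u   [neg-implies-rule on 3]
6. p3, u   [neg-Dia-rule on 5 via uRu]
7. p2, u   [implies-rule on 2 (branches; this branch)]
8. Dia not p3, v   [Dia-rule on 4: fresh world v, uRv]
9. p3, v   [neg-Dia-rule on 5 via uRv]
10. not p3, w   [Dia-rule on 8: fresh world w, vRw]
Accessibility: uRu, uRv, vRv, vRw, wRw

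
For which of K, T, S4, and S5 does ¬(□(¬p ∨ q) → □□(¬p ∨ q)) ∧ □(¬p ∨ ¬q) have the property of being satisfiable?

K, T

S4-tableau for the formula:
1. ¬(□(¬p ∨ q) → □□(¬p ∨ q)) ∧ □(¬p ∨ ¬q), w0
2. ¬(□(¬p ∨ q) → □□(¬p ∨ q)), w0
3. □(¬p ∨ ¬q), w0
4. □(¬p ∨ q), w0
5. ¬□□(¬p ∨ q), w0
6. ¬p ∨ ¬q, w0
7. ¬p ∨ q, w0
8. ¬q, w0
9. ¬p, w0
10. ¬□(¬p ∨ q), w1
11. ¬p ∨ ¬q, w1
12. ¬p ∨ q, w1
13. ¬q, w1
14. ¬p, w1
15. ¬(¬p ∨ q), w2
16. p, w2
17. ¬q, w2
18. ¬p ∨ ¬q, w2
19. ¬p ∨ q, w2
20. q, w2
Accessibility: w0Rw0, w0Rw1, w0Rw2, w1Rw1, w1Rw2, w2Rw2
Branch closes: q and ¬q both at w2.
Every branch closes (one shown): unsatisfiable in S4, hence also in S5 (every S5-frame is an S4-frame).
T-tableau for the formula:
1. ¬(□(¬p ∨ q) → □□(¬p ∨ q)) ∧ □(¬p ∨ ¬q), w0
2. ¬(□(¬p ∨ q) → □□(¬p ∨ q)), w0
3. □(¬p ∨ ¬q), w0
4. □(¬p ∨ q), w0
5. ¬□□(¬p ∨ q), w0
6. ¬p ∨ ¬q, w0
7. ¬p ∨ q, w0
8. ¬q, w0
9. ¬p, w0
10. ¬□(¬p ∨ q), w1
11. ¬p ∨ ¬q, w1
12. ¬p ∨ q, w1
13. ¬q, w1
14. ¬p, w1
15. ¬(¬p ∨ q), w2
16. p, w2
17. ¬q, w2
Accessibility: w0Rw0, w0Rw1, w1Rw1, w1Rw2, w2Rw2
Complete open branch: satisfiable in T, hence also in K (this T-model is also a K-model).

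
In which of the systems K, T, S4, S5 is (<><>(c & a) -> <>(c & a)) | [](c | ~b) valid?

S4, S5

S4-tableau for the negation ~((<><>(c & a) -> <>(c & a)) | [](c | ~b)):
1. ~((<><>(c & a) -> <>(c & a)) | [](c | ~b)), 0
2. ~(<><>(c & a) -> <>(c & a)), 0
3. ~[](c | ~b), 0
4. <><>(c & a), 0
5. ~<>(c & a), 0
6. ~(c & a), 0
7. ~a, 0
8. ~(c | ~b), 1
9. ~c, 1
10. b, 1
11. ~(c & a), 1
12. ~a, 1
13. <>(c & a), 2
14. ~(c & a), 2
15. ~a, 2
16. c & a, 3
17. c, 3
18. a, 3
19. ~(c & a), 3
20. ~a, 3
Accessibility: 0R0, 0R1, 0R2, 0R3, 1R1, 2R2, 2R3, 3R3
Branch closes: a and ~a both at 3.
Every branch closes (one shown): valid in S4, hence also in S5 (every theorem of S4 is a theorem of S5).
T-tableau for the negation ~((<><>(c & a) -> <>(c & a)) | [](c | ~b)):
1. ~((<><>(c & a) -> <>(c & a)) | [](c | ~b)), 0
2. ~(<><>(c & a) -> <>(c & a)), 0
3. ~[](c | ~b), 0
4. <><>(c & a), 0
5. ~<>(c & a), 0
6. ~(c & a), 0
7. ~a, 0
8. ~(c | ~b), 1
9. ~c, 1
10. b, 1
11. ~(c & a), 1
12. ~a, 1
13. <>(c & a), 2
14. ~(c & a), 2
15. ~a, 2
16. c & a, 3
17. c, 3
18. a, 3
Accessibility: 0R0, 0R1, 0R2, 1R1, 2R2, 2R3, 3R3
Complete open branch: countermodel on a T-frame, so not valid in T, nor in K (the same frame is also a K-frame).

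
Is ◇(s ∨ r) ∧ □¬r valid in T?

Tableau for the negation ¬(◇(s ∨ r) ∧ □¬r):
1. ¬(◇(s ∨ r) ∧ □¬r), u
2. ¬□¬r, u
3. r, v
Accessibility: uRu, uRv, vRv
The negation has an open branch (countermodel exists).

No, not valid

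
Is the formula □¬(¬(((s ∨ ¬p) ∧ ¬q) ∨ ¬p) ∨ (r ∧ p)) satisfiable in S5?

Satisfiable (open branch found)

1. □¬(¬(((s ∨ ¬p) ∧ ¬q) ∨ ¬p) ∨ (r ∧ p)), 0
2. ¬(¬(((s ∨ ¬p) ∧ ¬q) ∨ ¬p) ∨ (r ∧ p)), 0
3. ((s ∨ ¬p) ∧ ¬q) ∨ ¬p, 0
4. ¬(r ∧ p), 0
5. ¬p, 0
Accessibility: 0R0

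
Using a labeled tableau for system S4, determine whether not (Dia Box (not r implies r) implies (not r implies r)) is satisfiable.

Satisfiable

1. not (Dia Box (not r implies r) implies (not r implies r)), 0
2. Dia Box (not r implies r), 0
3. not (not r implies r), 0
4. not r, 0
5. Box (not r implies r), 1
6. not r implies r, 1
7. r, 1
Accessibility: 0R0, 0R1, 1R1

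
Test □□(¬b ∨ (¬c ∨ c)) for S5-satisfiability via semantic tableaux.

1. □□(¬b ∨ (¬c ∨ c)), 0
2. □(¬b ∨ (¬c ∨ c)), 0
3. ¬b ∨ (¬c ∨ c), 0
4. ¬c ∨ c, 0
5. c, 0
Accessibility: 0R0

Satisfiable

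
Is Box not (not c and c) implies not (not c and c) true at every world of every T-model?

Valid in T

Tableau for the negation not (Box not (not c and c) implies not (not c and c)):
1. not (Box not (not c and c) implies not (not c and c)), 0
2. Box not (not c and c), 0
3. not c and c, 0
4. not c, 0
5. c, 0
Accessibility: 0R0
Branch closes: c and not c both at 0.
Every branch of the negation's tableau closes; the branch above is one of them.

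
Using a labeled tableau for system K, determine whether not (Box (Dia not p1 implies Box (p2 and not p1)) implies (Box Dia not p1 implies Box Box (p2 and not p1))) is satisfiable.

1. not (Box (Dia not p1 implies Box (p2 and not p1)) implies (Box Dia not p1 implies Box Box (p2 and not p1))), u
2. Box (Dia not p1 implies Box (p2 and not p1)), u
3. not (Box Dia not p1 implies Box Box (p2 and not p1)), u
4. Box Dia not p1, u
5. not Box Box (p2 and not p1), u
6. not Box (p2 and not p1), v
7. Dia not p1 implies Box (p2 and not p1), v
8. Dia not p1, v
9. not Dia not p1, v
10. not (p2 and not p1), w
11. p1, w
12. not p1, x
13. p1, x
Accessibility: uRv, vRw, vRx
Branch closes: p1 and not p1 both at x.
All branches of the tableau close; one closing branch shown above.

No, unsatisfiable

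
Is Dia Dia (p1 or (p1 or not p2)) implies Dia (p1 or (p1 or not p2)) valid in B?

Invalid (countermodel exists)

Tableau for the negation not (Dia Dia (p1 or (p1 or not p2)) implies Dia (p1 or (p1 or not p2))):
1. not (Dia Dia (p1 or (p1 or not p2)) implies Dia (p1 or (p1 or not p2))), u
2. Dia Dia (p1 or (p1 or not p2)), u
3. not Dia (p1 or (p1 or not p2)), u
4. not (p1 or (p1 or not p2)), u
5. not p1, u
6. not (p1 or not p2), u
7. p2, u
8. Dia (p1 or (p1 or not p2)), v
9. not (p1 or (p1 or not p2)), v
10. not p1, v
11. not (p1 or not p2), v
12. p2, v
13. p1 or (p1 or not p2), w
14. p1 or not p2, w
15. not p2, w
Accessibility: uRu, uRv, vRu, vRv, vRw, wRv, wRw
The negation has an open branch (countermodel exists).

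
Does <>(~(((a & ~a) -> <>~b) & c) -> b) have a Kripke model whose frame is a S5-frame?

Yes, satisfiable

1. <>(~(((a & ~a) -> <>~b) & c) -> b), 0
2. ~(((a & ~a) -> <>~b) & c) -> b, 1   [<>-rule on 1: fresh world 1, 0R1]
3. b, 1   [->-rule on 2 (branches; this branch)]
Accessibility: 0R0, 0R1, 1R0, 1R1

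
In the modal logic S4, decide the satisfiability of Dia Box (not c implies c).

1. Dia Box (not c implies c), w0
2. Box (not c implies c), w1
3. not c implies c, w1
4. c, w1
Accessibility: w0Rw0, w0Rw1, w1Rw1

Yes, satisfiable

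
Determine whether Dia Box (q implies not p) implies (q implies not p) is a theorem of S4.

Tableau for the negation not (Dia Box (q implies not p) implies (q implies not p)):
1. not (Dia Box (q implies not p) implies (q implies not p)), w0
2. Dia Box (q implies not p), w0   [neg-implies-rule on 1]
3. not (q implies not p), w0   [neg-implies-rule on 1]
4. q, w0   [neg-implies-rule on 3]
5. p, w0   [neg-implies-rule on 3]
6. Box (q implies not p), w1   [Dia-rule on 2: fresh world w1, w0Rw1]
7. q implies not p, w1   [Box-rule on 6 via w1Rw1]
8. not p, w1   [implies-rule on 7 (branches; this branch)]
Accessibility: w0Rw0, w0Rw1, w1Rw1
The negation has an open branch (countermodel exists).

No, not valid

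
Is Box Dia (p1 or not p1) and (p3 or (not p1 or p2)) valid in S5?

Invalid (countermodel exists)

Tableau for the negation not (Box Dia (p1 or not p1) and (p3 or (not p1 or p2))):
1. not (Box Dia (p1 or not p1) and (p3 or (not p1 or p2))), 0
2. not (p3 or (not p1 or p2)), 0
3. not p3, 0
4. not (not p1 or p2), 0
5. p1, 0
6. not p2, 0
Accessibility: 0R0
The negation has an open branch (countermodel exists).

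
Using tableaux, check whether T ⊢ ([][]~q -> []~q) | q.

Yes, valid

Tableau for the negation ~(([][]~q -> []~q) | q):
1. ~(([][]~q -> []~q) | q), u
2. ~([][]~q -> []~q), u
3. ~q, u
4. [][]~q, u
5. ~[]~q, u
6. []~q, u
7. q, v
8. []~q, v
9. ~q, v
Accessibility: uRu, uRv, vRv
Branch closes: q and ~q both at v.
Every branch of the negation's tableau closes; the branch above is one of them.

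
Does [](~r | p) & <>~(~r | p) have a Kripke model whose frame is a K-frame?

Unsatisfiable

1. [](~r | p) & <>~(~r | p), u
2. [](~r | p), u
3. <>~(~r | p), u
4. ~(~r | p), v
5. r, v
6. ~p, v
7. ~r | p, v
8. p, v
Accessibility: uRv
Branch closes: p and ~p both at v.
Every branch closes; the branch above is one of them.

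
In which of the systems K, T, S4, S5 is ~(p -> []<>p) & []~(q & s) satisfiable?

K, T, S4

S5-tableau for the formula:
1. ~(p -> []<>p) & []~(q & s), w0
2. ~(p -> []<>p), w0
3. []~(q & s), w0
4. p, w0
5. ~[]<>p, w0
6. ~(q & s), w0
7. ~s, w0
8. ~<>p, w1
9. ~(q & s), w1
10. ~p, w0
Accessibility: w0Rw0, w0Rw1, w1Rw0, w1Rw1
Branch closes: p and ~p both at w0.
Every branch closes (one shown): unsatisfiable in S5.
S4-tableau for the formula:
1. ~(p -> []<>p) & []~(q & s), w0
2. ~(p -> []<>p), w0
3. []~(q & s), w0
4. p, w0
5. ~[]<>p, w0
6. ~(q & s), w0
7. ~s, w0
8. ~<>p, w1
9. ~(q & s), w1
10. ~p, w1
11. ~s, w1
Accessibility: w0Rw0, w0Rw1, w1Rw1
Complete open branch: satisfiable in S4, hence also in K, T (this S4-model is also a K-model and a T-model).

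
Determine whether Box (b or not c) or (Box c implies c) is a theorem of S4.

Tableau for the negation not (Box (b or not c) or (Box c implies c)):
1. not (Box (b or not c) or (Box c implies c)), w0
2. not Box (b or not c), w0   [neg-or-rule on 1]
3. not (Box c implies c), w0   [neg-or-rule on 1]
4. Box c, w0   [neg-implies-rule on 3]
5. not c, w0   [neg-implies-rule on 3]
6. c, w0   [Box-rule on 4 via w0Rw0]
Accessibility: w0Rw0
Branch closes: c and not c both at w0.
All branches of the negation close; one closing branch shown above.

Valid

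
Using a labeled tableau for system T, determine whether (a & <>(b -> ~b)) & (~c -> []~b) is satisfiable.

1. (a & <>(b -> ~b)) & (~c -> []~b), w0
2. a & <>(b -> ~b), w0   [&-rule on 1]
3. ~c -> []~b, w0   [&-rule on 1]
4. a, w0   [&-rule on 2]
5. <>(b -> ~b), w0   [&-rule on 2]
6. []~b, w0   [->-rule on 3 (branches; this branch)]
7. ~b, w0   [[]-rule on 6 via w0Rw0]
8. b -> ~b, w1   [<>-rule on 5: fresh world w1, w0Rw1]
9. ~b, w1   [[]-rule on 6 via w0Rw1]
Accessibility: w0Rw0, w0Rw1, w1Rw1

Yes, satisfiable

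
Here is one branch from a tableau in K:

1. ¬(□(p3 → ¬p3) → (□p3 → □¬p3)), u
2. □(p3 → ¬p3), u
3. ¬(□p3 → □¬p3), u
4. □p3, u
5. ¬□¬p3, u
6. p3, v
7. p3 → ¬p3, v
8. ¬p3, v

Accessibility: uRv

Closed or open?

Yes, closed

Both p3 and ¬p3 appear at v.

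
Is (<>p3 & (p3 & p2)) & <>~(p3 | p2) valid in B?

Not valid

Tableau for the negation ~((<>p3 & (p3 & p2)) & <>~(p3 | p2)):
1. ~((<>p3 & (p3 & p2)) & <>~(p3 | p2)), w0
2. ~<>~(p3 | p2), w0
3. p3 | p2, w0
4. p2, w0
Accessibility: w0Rw0
The negation has an open branch (countermodel exists).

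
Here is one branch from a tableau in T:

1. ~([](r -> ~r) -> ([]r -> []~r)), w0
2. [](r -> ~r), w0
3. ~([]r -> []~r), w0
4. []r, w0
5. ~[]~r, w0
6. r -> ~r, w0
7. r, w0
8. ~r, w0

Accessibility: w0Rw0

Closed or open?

Both r and ~r appear at w0.

Yes, closed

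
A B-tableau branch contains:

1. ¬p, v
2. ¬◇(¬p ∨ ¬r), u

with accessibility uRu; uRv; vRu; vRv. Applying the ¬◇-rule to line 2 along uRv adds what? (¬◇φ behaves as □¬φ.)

¬◇φ behaves as □¬φ: propagate the negated body to each accessible world.

¬(¬p ∨ ¬r), v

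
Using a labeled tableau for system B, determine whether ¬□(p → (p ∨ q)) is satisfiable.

1. ¬□(p → (p ∨ q)), 0
2. ¬(p → (p ∨ q)), 1
3. p, 1
4. ¬(p ∨ q), 1
5. ¬p, 1
6. ¬q, 1
Accessibility: 0R0, 0R1, 1R0, 1R1
Branch closes: p and ¬p both at 1.
(One branch shown.) All branches close.

No, unsatisfiable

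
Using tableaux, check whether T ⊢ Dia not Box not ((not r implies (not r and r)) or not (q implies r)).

Not valid

Tableau for the negation not Dia not Box not ((not r implies (not r and r)) or not (q implies r)):
1. not Dia not Box not ((not r implies (not r and r)) or not (q implies r)), 0
2. Box not ((not r implies (not r and r)) or not (q implies r)), 0
3. not ((not r implies (not r and r)) or not (q implies r)), 0
4. not (not r implies (not r and r)), 0
5. q implies r, 0
6. not r, 0
7. not (not r and r), 0
8. not q, 0
Accessibility: 0R0
The negation has an open branch (countermodel exists).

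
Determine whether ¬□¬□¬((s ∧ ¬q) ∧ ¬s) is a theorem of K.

Tableau for the negation □¬□¬((s ∧ ¬q) ∧ ¬s):
1. □¬□¬((s ∧ ¬q) ∧ ¬s), 0
The negation has an open branch (countermodel exists).

No, not valid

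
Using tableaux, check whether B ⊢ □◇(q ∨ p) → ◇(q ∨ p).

Yes, valid

Tableau for the negation ¬(□◇(q ∨ p) → ◇(q ∨ p)):
1. ¬(□◇(q ∨ p) → ◇(q ∨ p)), 0
2. □◇(q ∨ p), 0
3. ¬◇(q ∨ p), 0
4. ◇(q ∨ p), 0
5. ¬(q ∨ p), 0
6. ¬q, 0
7. ¬p, 0
8. q ∨ p, 1
9. ◇(q ∨ p), 1
10. ¬(q ∨ p), 1
11. ¬q, 1
12. ¬p, 1
13. p, 1
Accessibility: 0R0, 0R1, 1R0, 1R1
Branch closes: p and ¬p both at 1.
Every branch of the negation's tableau closes; the branch above is one of them.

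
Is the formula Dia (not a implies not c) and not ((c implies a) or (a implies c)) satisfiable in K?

Unsatisfiable

1. Dia (not a implies not c) and not ((c implies a) or (a implies c)), 0
2. Dia (not a implies not c), 0
3. not ((c implies a) or (a implies c)), 0
4. not (c implies a), 0
5. not (a implies c), 0
6. c, 0
7. not a, 0
8. a, 0
9. not c, 0
Branch closes: a and not a both at 0.
(One branch shown.) All branches close.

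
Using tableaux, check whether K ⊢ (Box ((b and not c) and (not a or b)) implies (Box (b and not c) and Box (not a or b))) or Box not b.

Valid

Tableau for the negation not ((Box ((b and not c) and (not a or b)) implies (Box (b and not c) and Box (not a or b))) or Box not b):
1. not ((Box ((b and not c) and (not a or b)) implies (Box (b and not c) and Box (not a or b))) or Box not b), w0
2. not (Box ((b and not c) and (not a or b)) implies (Box (b and not c) and Box (not a or b))), w0
3. not Box not b, w0
4. Box ((b and not c) and (not a or b)), w0
5. not (Box (b and not c) and Box (not a or b)), w0
6. not Box (not a or b), w0
7. b, w1
8. (b and not c) and (not a or b), w1
9. b and not c, w1
10. not a or b, w1
11. not c, w1
12. not (not a or b), w2
13. a, w2
14. not b, w2
15. (b and not c) and (not a or b), w2
16. b and not c, w2
17. not a or b, w2
18. b, w2
19. not c, w2
Accessibility: w0Rw1, w0Rw2
Branch closes: b and not b both at w2.
Every branch of the negation's tableau closes; the branch above is one of them.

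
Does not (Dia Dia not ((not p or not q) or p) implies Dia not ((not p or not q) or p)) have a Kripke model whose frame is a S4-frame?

1. not (Dia Dia not ((not p or not q) or p) implies Dia not ((not p or not q) or p)), 0
2. Dia Dia not ((not p or not q) or p), 0
3. not Dia not ((not p or not q) or p), 0
4. (not p or not q) or p, 0
5. not p or not q, 0
6. not q, 0
7. Dia not ((not p or not q) or p), 1
8. (not p or not q) or p, 1
9. not p or not q, 1
10. not q, 1
11. not ((not p or not q) or p), 2
12. not (not p or not q), 2
13. not p, 2
14. p, 2
15. q, 2
Accessibility: 0R0, 0R1, 0R2, 1R1, 1R2, 2R2
Branch closes: p and not p both at 2.
(One branch shown.) All branches close.

Unsatisfiable (every branch closes)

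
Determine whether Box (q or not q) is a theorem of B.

Yes, valid

Tableau for the negation not Box (q or not q):
1. not Box (q or not q), u
2. not (q or not q), v
3. not q, v
4. q, v
Accessibility: uRu, uRv, vRu, vRv
Branch closes: q and not q both at v.
Every branch of the negation's tableau closes; the branch above is one of them.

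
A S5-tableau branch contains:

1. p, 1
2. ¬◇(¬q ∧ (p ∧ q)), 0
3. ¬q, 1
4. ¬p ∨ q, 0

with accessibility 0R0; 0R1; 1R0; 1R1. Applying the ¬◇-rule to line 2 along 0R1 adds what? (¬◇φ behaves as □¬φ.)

¬(¬q ∧ (p ∧ q)), 1

¬◇φ behaves as □¬φ: propagate the negated body to each accessible world.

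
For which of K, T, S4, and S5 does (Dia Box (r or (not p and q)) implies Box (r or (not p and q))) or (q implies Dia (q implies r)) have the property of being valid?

S4-tableau for the negation not ((Dia Box (r or (not p and q)) implies Box (r or (not p and q))) or (q implies Dia (q implies r))):
1. not ((Dia Box (r or (not p and q)) implies Box (r or (not p and q))) or (q implies Dia (q implies r))), u
2. not (Dia Box (r or (not p and q)) implies Box (r or (not p and q))), u   [neg-or-rule on 1]
3. not (q implies Dia (q implies r)), u   [neg-or-rule on 1]
4. Dia Box (r or (not p and q)), u   [neg-implies-rule on 2]
5. not Box (r or (not p and q)), u   [neg-implies-rule on 2]
6. q, u   [neg-implies-rule on 3]
7. not Dia (q implies r), u   [neg-implies-rule on 3]
8. not (q implies r), u   [neg-Dia-rule on 7 via uRu]
9. not r, u   [neg-implies-rule on 8]
10. Box (r or (not p and q)), v   [Dia-rule on 4: fresh world v, uRv]
11. not (q implies r), v   [neg-Dia-rule on 7 via uRv]
12. q, v   [neg-implies-rule on 11]
13. not r, v   [neg-implies-rule on 11]
14. r or (not p and q), v   [Box-rule on 10 via vRv]
15. not p and q, v   [or-rule on 14 (branches; this branch)]
16. not p, v   [and-rule on 15]
17. not (r or (not p and q)), w   [neg-Box-rule on 5: fresh world w, uRw]
18. not r, w   [neg-or-rule on 17]
19. not (not p and q), w   [neg-or-rule on 17]
20. not (q implies r), w   [neg-Dia-rule on 7 via uRw]
21. q, w   [neg-implies-rule on 20]
22. p, w   [neg-and-rule on 19 (branches; this branch)]
Accessibility: uRu, uRv, uRw, vRv, wRw
Complete open branch: countermodel on an S4-frame, so not valid in S4, nor in K, T (the same frame is also a K-frame and a T-frame).
S5-tableau for the negation not ((Dia Box (r or (not p and q)) implies Box (r or (not p and q))) or (q implies Dia (q implies r))):
1. not ((Dia Box (r or (not p and q)) implies Box (r or (not p and q))) or (q implies Dia (q implies r))), u
2. not (Dia Box (r or (not p and q)) implies Box (r or (not p and q))), u   [neg-or-rule on 1]
3. not (q implies Dia (q implies r)), u   [neg-or-rule on 1]
4. Dia Box (r or (not p and q)), u   [neg-implies-rule on 2]
5. not Box (r or (not p and q)), u   [neg-implies-rule on 2]
6. q, u   [neg-implies-rule on 3]
7. not Dia (q implies r), u   [neg-implies-rule on 3]
8. not (q implies r), u   [neg-Dia-rule on 7 via uRu]
9. not r, u   [neg-implies-rule on 8]
10. Box (r or (not p and q)), v   [Dia-rule on 4: fresh world v, uRv]
11. not (q implies r), v   [neg-Dia-rule on 7 via uRv]
12. q, v   [neg-implies-rule on 11]
13. not r, v   [neg-implies-rule on 11]
14. r or (not p and q), u   [Box-rule on 10 via vRu]
15. r or (not p and q), v   [Box-rule on 10 via vRv]
16. not p and q, u   [or-rule on 14 (branches; this branch)]
17. not p, u   [and-rule on 16]
18. not p and q, v   [or-rule on 15 (branches; this branch)]
19. not p, v   [and-rule on 18]
20. not (r or (not p and q)), w   [neg-Box-rule on 5: fresh world w, uRw]
21. not r, w   [neg-or-rule on 20]
22. not (not p and q), w   [neg-or-rule on 20]
23. not (q implies r), w   [neg-Dia-rule on 7 via uRw]
24. q, w   [neg-implies-rule on 23]
25. r or (not p and q), w   [Box-rule on 10 via vRw]
26. p, w   [neg-and-rule on 22 (branches; this branch)]
27. not p and q, w   [or-rule on 25 (branches; this branch)]
28. not p, w   [and-rule on 27]
Accessibility: uRu, uRv, uRw, vRu, vRv, vRw, wRu, wRv, wRw
Branch closes: p and not p both at w.
Every branch closes (one shown): valid in S5.

S5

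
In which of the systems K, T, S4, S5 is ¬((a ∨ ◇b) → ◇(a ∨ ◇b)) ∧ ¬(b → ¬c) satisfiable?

K

T-tableau for the formula:
1. ¬((a ∨ ◇b) → ◇(a ∨ ◇b)) ∧ ¬(b → ¬c), w0
2. ¬((a ∨ ◇b) → ◇(a ∨ ◇b)), w0
3. ¬(b → ¬c), w0
4. a ∨ ◇b, w0
5. ¬◇(a ∨ ◇b), w0
6. b, w0
7. c, w0
8. ¬(a ∨ ◇b), w0
9. ¬a, w0
10. ¬◇b, w0
11. ¬b, w0
Accessibility: w0Rw0
Branch closes: b and ¬b both at w0.
Every branch closes (one shown): unsatisfiable in T, hence also in S4, S5 (every S4/S5-frame is a T-frame).
K-tableau for the formula:
1. ¬((a ∨ ◇b) → ◇(a ∨ ◇b)) ∧ ¬(b → ¬c), w0
2. ¬((a ∨ ◇b) → ◇(a ∨ ◇b)), w0
3. ¬(b → ¬c), w0
4. a ∨ ◇b, w0
5. ¬◇(a ∨ ◇b), w0
6. b, w0
7. c, w0
8. ◇b, w0
9. b, w1
10. ¬(a ∨ ◇b), w1
11. ¬a, w1
12. ¬◇b, w1
Accessibility: w0Rw1
Complete open branch: satisfiable in K.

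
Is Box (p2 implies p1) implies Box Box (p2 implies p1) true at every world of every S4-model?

Yes, valid

Tableau for the negation not (Box (p2 implies p1) implies Box Box (p2 implies p1)):
1. not (Box (p2 implies p1) implies Box Box (p2 implies p1)), w0
2. Box (p2 implies p1), w0
3. not Box Box (p2 implies p1), w0
4. p2 implies p1, w0
5. p1, w0
6. not Box (p2 implies p1), w1
7. p2 implies p1, w1
8. p1, w1
9. not (p2 implies p1), w2
10. p2, w2
11. not p1, w2
12. p2 implies p1, w2
13. p1, w2
Accessibility: w0Rw0, w0Rw1, w0Rw2, w1Rw1, w1Rw2, w2Rw2
Branch closes: p1 and not p1 both at w2.
Every branch of the negation's tableau closes; the branch above is one of them.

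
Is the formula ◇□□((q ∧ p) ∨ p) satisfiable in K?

Yes, satisfiable

1. ◇□□((q ∧ p) ∨ p), u
2. □□((q ∧ p) ∨ p), v   [◇-rule on 1: fresh world v, uRv]
Accessibility: uRv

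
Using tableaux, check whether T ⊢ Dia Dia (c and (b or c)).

Not valid

Tableau for the negation not Dia Dia (c and (b or c)):
1. not Dia Dia (c and (b or c)), w0
2. not Dia (c and (b or c)), w0
3. not (c and (b or c)), w0
4. not (b or c), w0
5. not b, w0
6. not c, w0
Accessibility: w0Rw0
The negation has an open branch (countermodel exists).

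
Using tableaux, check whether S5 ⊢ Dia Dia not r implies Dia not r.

Valid in S5

Tableau for the negation not (Dia Dia not r implies Dia not r):
1. not (Dia Dia not r implies Dia not r), u
2. Dia Dia not r, u
3. not Dia not r, u
4. r, u
5. Dia not r, v
6. r, v
7. not r, w
8. r, w
Accessibility: uRu, uRv, uRw, vRu, vRv, vRw, wRu, wRv, wRw
Branch closes: r and not r both at w.
Every branch of the negation's tableau closes; the branch above is one of them.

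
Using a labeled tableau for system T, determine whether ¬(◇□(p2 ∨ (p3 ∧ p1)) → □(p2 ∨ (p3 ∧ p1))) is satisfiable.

1. ¬(◇□(p2 ∨ (p3 ∧ p1)) → □(p2 ∨ (p3 ∧ p1))), w0
2. ◇□(p2 ∨ (p3 ∧ p1)), w0
3. ¬□(p2 ∨ (p3 ∧ p1)), w0
4. □(p2 ∨ (p3 ∧ p1)), w1
5. p2 ∨ (p3 ∧ p1), w1
6. p3 ∧ p1, w1
7. p3, w1
8. p1, w1
9. ¬(p2 ∨ (p3 ∧ p1)), w2
10. ¬p2, w2
11. ¬(p3 ∧ p1), w2
12. ¬p1, w2
Accessibility: w0Rw0, w0Rw1, w0Rw2, w1Rw1, w2Rw2

Satisfiable (open branch found)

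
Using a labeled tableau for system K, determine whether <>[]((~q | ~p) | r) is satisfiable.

1. <>[]((~q | ~p) | r), u
2. []((~q | ~p) | r), v
Accessibility: uRv

Satisfiable (open branch found)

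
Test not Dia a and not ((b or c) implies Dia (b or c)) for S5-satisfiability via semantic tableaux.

1. not Dia a and not ((b or c) implies Dia (b or c)), u
2. not Dia a, u   [and-rule on 1]
3. not ((b or c) implies Dia (b or c)), u   [and-rule on 1]
4. b or c, u   [neg-implies-rule on 3]
5. not Dia (b or c), u   [neg-implies-rule on 3]
6. not a, u   [neg-Dia-rule on 2 via uRu]
7. not (b or c), u   [neg-Dia-rule on 5 via uRu]
8. not b, u   [neg-or-rule on 7]
9. not c, u   [neg-or-rule on 7]
10. c, u   [or-rule on 4 (branches; this branch)]
Accessibility: uRu
Branch closes: c and not c both at u.
All branches of the tableau close; one closing branch shown above.

No, unsatisfiable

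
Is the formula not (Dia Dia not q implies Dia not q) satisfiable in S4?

Unsatisfiable (every branch closes)

1. not (Dia Dia not q implies Dia not q), 0
2. Dia Dia not q, 0
3. not Dia not q, 0
4. q, 0
5. Dia not q, 1
6. q, 1
7. not q, 2
8. q, 2
Accessibility: 0R0, 0R1, 0R2, 1R1, 1R2, 2R2
Branch closes: q and not q both at 2.
Every branch closes; the branch above is one of them.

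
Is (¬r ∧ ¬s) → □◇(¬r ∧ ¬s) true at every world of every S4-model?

Invalid (countermodel exists)

Tableau for the negation ¬((¬r ∧ ¬s) → □◇(¬r ∧ ¬s)):
1. ¬((¬r ∧ ¬s) → □◇(¬r ∧ ¬s)), 0
2. ¬r ∧ ¬s, 0
3. ¬□◇(¬r ∧ ¬s), 0
4. ¬r, 0
5. ¬s, 0
6. ¬◇(¬r ∧ ¬s), 1
7. ¬(¬r ∧ ¬s), 1
8. s, 1
Accessibility: 0R0, 0R1, 1R1
The negation has an open branch (countermodel exists).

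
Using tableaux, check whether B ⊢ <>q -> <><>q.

Valid

Tableau for the negation ~(<>q -> <><>q):
1. ~(<>q -> <><>q), w0
2. <>q, w0
3. ~<><>q, w0
4. ~<>q, w0
5. ~q, w0
6. q, w1
7. ~<>q, w1
8. ~q, w1
Accessibility: w0Rw0, w0Rw1, w1Rw0, w1Rw1
Branch closes: q and ~q both at w1.
Every branch of the negation's tableau closes; the branch above is one of them.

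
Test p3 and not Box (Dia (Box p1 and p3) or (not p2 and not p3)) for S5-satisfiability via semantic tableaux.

Satisfiable

1. p3 and not Box (Dia (Box p1 and p3) or (not p2 and not p3)), 0
2. p3, 0   [and-rule on 1]
3. not Box (Dia (Box p1 and p3) or (not p2 and not p3)), 0   [and-rule on 1]
4. not (Dia (Box p1 and p3) or (not p2 and not p3)), 1   [neg-Box-rule on 3: fresh world 1, 0R1]
5. not Dia (Box p1 and p3), 1   [neg-or-rule on 4]
6. not (not p2 and not p3), 1   [neg-or-rule on 4]
7. not (Box p1 and p3), 0   [neg-Dia-rule on 5 via 1R0]
8. not (Box p1 and p3), 1   [neg-Dia-rule on 5 via 1R1]
9. p3, 1   [neg-and-rule on 6 (branches; this branch)]
10. not Box p1, 0   [neg-and-rule on 7 (branches; this branch)]
11. not Box p1, 1   [neg-and-rule on 8 (branches; this branch)]
12. not p1, 2   [neg-Box-rule on 10: fresh world 2, 0R2]
13. not (Box p1 and p3), 2   [neg-Dia-rule on 5 via 1R2]
14. not p3, 2   [neg-and-rule on 13 (branches; this branch)]
15. not p1, 3   [neg-Box-rule on 11: fresh world 3, 1R3]
16. not (Box p1 and p3), 3   [neg-Dia-rule on 5 via 1R3]
17. not p3, 3   [neg-and-rule on 16 (branches; this branch)]
Accessibility: 0R0, 0R1, 0R2, 0R3, 1R0, 1R1, 1R2, 1R3, 2R0, 2R1, 2R2, 2R3, 3R0, 3R1, 3R2, 3R3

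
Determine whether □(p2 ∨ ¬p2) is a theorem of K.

Tableau for the negation ¬□(p2 ∨ ¬p2):
1. ¬□(p2 ∨ ¬p2), u
2. ¬(p2 ∨ ¬p2), v   [¬□-rule on 1: fresh world v, uRv]
3. ¬p2, v   [¬∨-rule on 2]
4. p2, v   [¬∨-rule on 2]
Accessibility: uRv
Branch closes: p2 and ¬p2 both at v.
All branches of the negation close; one closing branch shown above.

Valid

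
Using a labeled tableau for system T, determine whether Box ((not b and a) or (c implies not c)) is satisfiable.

1. Box ((not b and a) or (c implies not c)), w0
2. (not b and a) or (c implies not c), w0
3. c implies not c, w0
4. not c, w0
Accessibility: w0Rw0

Yes, satisfiable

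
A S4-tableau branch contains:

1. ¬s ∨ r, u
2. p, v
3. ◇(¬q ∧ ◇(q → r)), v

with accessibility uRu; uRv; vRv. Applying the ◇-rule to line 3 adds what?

a fresh world w with vRw, and ¬q ∧ ◇(q → r) at w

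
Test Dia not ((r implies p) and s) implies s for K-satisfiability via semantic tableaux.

Satisfiable (open branch found)

1. Dia not ((r implies p) and s) implies s, u
2. s, u   [implies-rule on 1 (branches; this branch)]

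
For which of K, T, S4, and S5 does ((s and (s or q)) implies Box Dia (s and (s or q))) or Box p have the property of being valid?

S4-tableau for the negation not (((s and (s or q)) implies Box Dia (s and (s or q))) or Box p):
1. not (((s and (s or q)) implies Box Dia (s and (s or q))) or Box p), u
2. not ((s and (s or q)) implies Box Dia (s and (s or q))), u
3. not Box p, u
4. s and (s or q), u
5. not Box Dia (s and (s or q)), u
6. s, u
7. s or q, u
8. q, u
9. not p, v
10. not Dia (s and (s or q)), w
11. not (s and (s or q)), w
12. not (s or q), w
13. not s, w
14. not q, w
Accessibility: uRu, uRv, uRw, vRv, wRw
Complete open branch: countermodel on an S4-frame, so not valid in S4, nor in K, T (the same frame is also a K-frame and a T-frame).
S5-tableau for the negation not (((s and (s or q)) implies Box Dia (s and (s or q))) or Box p):
1. not (((s and (s or q)) implies Box Dia (s and (s or q))) or Box p), u
2. not ((s and (s or q)) implies Box Dia (s and (s or q))), u
3. not Box p, u
4. s and (s or q), u
5. not Box Dia (s and (s or q)), u
6. s, u
7. s or q, u
8. q, u
9. not p, v
10. not Dia (s and (s or q)), w
11. not (s and (s or q)), u
12. not (s and (s or q)), v
13. not (s and (s or q)), w
14. not (s or q), u
15. not s, u
16. not q, u
Accessibility: uRu, uRv, uRw, vRu, vRv, vRw, wRu, wRv, wRw
Branch closes: s and not s both at u.
Every branch closes (one shown): valid in S5.

S5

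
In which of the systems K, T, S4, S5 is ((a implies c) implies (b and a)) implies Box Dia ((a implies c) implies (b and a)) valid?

S5

S4-tableau for the negation not (((a implies c) implies (b and a)) implies Box Dia ((a implies c) implies (b and a))):
1. not (((a implies c) implies (b and a)) implies Box Dia ((a implies c) implies (b and a))), u
2. (a implies c) implies (b and a), u
3. not Box Dia ((a implies c) implies (b and a)), u
4. b and a, u
5. b, u
6. a, u
7. not Dia ((a implies c) implies (b and a)), v
8. not ((a implies c) implies (b and a)), v
9. a implies c, v
10. not (b and a), v
11. c, v
12. not a, v
Accessibility: uRu, uRv, vRv
Complete open branch: countermodel on an S4-frame, so not valid in S4, nor in K, T (the same frame is also a K-frame and a T-frame).
S5-tableau for the negation not (((a implies c) implies (b and a)) implies Box Dia ((a implies c) implies (b and a))):
1. not (((a implies c) implies (b and a)) implies Box Dia ((a implies c) implies (b and a))), u
2. (a implies c) implies (b and a), u
3. not Box Dia ((a implies c) implies (b and a)), u
4. b and a, u
5. b, u
6. a, u
7. not Dia ((a implies c) implies (b and a)), v
8. not ((a implies c) implies (b and a)), u
9. a implies c, u
10. not (b and a), u
11. not ((a implies c) implies (b and a)), v
12. a implies c, v
13. not (b and a), v
14. c, u
15. not a, u
Accessibility: uRu, uRv, vRu, vRv
Branch closes: a and not a both at u.
Every branch closes (one shown): valid in S5.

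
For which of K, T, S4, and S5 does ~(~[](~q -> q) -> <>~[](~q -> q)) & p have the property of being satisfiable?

K-tableau for the formula:
1. ~(~[](~q -> q) -> <>~[](~q -> q)) & p, u
2. ~(~[](~q -> q) -> <>~[](~q -> q)), u
3. p, u
4. ~[](~q -> q), u
5. ~<>~[](~q -> q), u
6. ~(~q -> q), v
7. ~q, v
8. [](~q -> q), v
Accessibility: uRv
Complete open branch: satisfiable in K.
T-tableau for the formula:
1. ~(~[](~q -> q) -> <>~[](~q -> q)) & p, u
2. ~(~[](~q -> q) -> <>~[](~q -> q)), u
3. p, u
4. ~[](~q -> q), u
5. ~<>~[](~q -> q), u
6. [](~q -> q), u
7. ~q -> q, u
8. q, u
9. ~(~q -> q), v
10. ~q, v
11. [](~q -> q), v
12. ~q -> q, v
13. q, v
Accessibility: uRu, uRv, vRv
Branch closes: q and ~q both at v.
Every branch closes (one shown): unsatisfiable in T, hence also in S4, S5 (every S4/S5-frame is a T-frame).

K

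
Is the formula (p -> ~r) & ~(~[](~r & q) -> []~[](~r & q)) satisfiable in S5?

1. (p -> ~r) & ~(~[](~r & q) -> []~[](~r & q)), w0
2. p -> ~r, w0
3. ~(~[](~r & q) -> []~[](~r & q)), w0
4. ~[](~r & q), w0
5. ~[]~[](~r & q), w0
6. ~r, w0
7. ~(~r & q), w1
8. ~q, w1
9. [](~r & q), w2
10. ~r & q, w0
11. q, w0
12. ~r & q, w1
13. ~r, w1
14. q, w1
Accessibility: w0Rw0, w0Rw1, w0Rw2, w1Rw0, w1Rw1, w1Rw2, w2Rw0, w2Rw1, w2Rw2
Branch closes: q and ~q both at w1.
All branches of the tableau close; one closing branch shown above.

Unsatisfiable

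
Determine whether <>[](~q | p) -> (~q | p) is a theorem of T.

Tableau for the negation ~(<>[](~q | p) -> (~q | p)):
1. ~(<>[](~q | p) -> (~q | p)), u
2. <>[](~q | p), u
3. ~(~q | p), u
4. q, u
5. ~p, u
6. [](~q | p), v
7. ~q | p, v
8. p, v
Accessibility: uRu, uRv, vRv
The negation has an open branch (countermodel exists).

Not valid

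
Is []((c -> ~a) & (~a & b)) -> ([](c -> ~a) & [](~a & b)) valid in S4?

Valid in S4

Tableau for the negation ~([]((c -> ~a) & (~a & b)) -> ([](c -> ~a) & [](~a & b))):
1. ~([]((c -> ~a) & (~a & b)) -> ([](c -> ~a) & [](~a & b))), 0
2. []((c -> ~a) & (~a & b)), 0
3. ~([](c -> ~a) & [](~a & b)), 0
4. (c -> ~a) & (~a & b), 0
5. c -> ~a, 0
6. ~a & b, 0
7. ~a, 0
8. b, 0
9. ~[](~a & b), 0
10. ~(~a & b), 1
11. (c -> ~a) & (~a & b), 1
12. c -> ~a, 1
13. ~a & b, 1
14. ~a, 1
15. b, 1
16. ~b, 1
Accessibility: 0R0, 0R1, 1R1
Branch closes: b and ~b both at 1.
Every branch of the negation's tableau closes; the branch above is one of them.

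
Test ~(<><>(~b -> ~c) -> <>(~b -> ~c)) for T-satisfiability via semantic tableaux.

1. ~(<><>(~b -> ~c) -> <>(~b -> ~c)), w0
2. <><>(~b -> ~c), w0
3. ~<>(~b -> ~c), w0
4. ~(~b -> ~c), w0
5. ~b, w0
6. c, w0
7. <>(~b -> ~c), w1
8. ~(~b -> ~c), w1
9. ~b, w1
10. c, w1
11. ~b -> ~c, w2
12. ~c, w2
Accessibility: w0Rw0, w0Rw1, w1Rw1, w1Rw2, w2Rw2

Yes, satisfiable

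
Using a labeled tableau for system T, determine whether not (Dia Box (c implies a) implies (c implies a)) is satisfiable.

Yes, satisfiable

1. not (Dia Box (c implies a) implies (c implies a)), u
2. Dia Box (c implies a), u
3. not (c implies a), u
4. c, u
5. not a, u
6. Box (c implies a), v
7. c implies a, v
8. a, v
Accessibility: uRu, uRv, vRv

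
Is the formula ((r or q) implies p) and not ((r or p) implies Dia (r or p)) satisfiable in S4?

1. ((r or q) implies p) and not ((r or p) implies Dia (r or p)), 0
2. (r or q) implies p, 0   [and-rule on 1]
3. not ((r or p) implies Dia (r or p)), 0   [and-rule on 1]
4. r or p, 0   [neg-implies-rule on 3]
5. not Dia (r or p), 0   [neg-implies-rule on 3]
6. not (r or p), 0   [neg-Dia-rule on 5 via 0R0]
7. not r, 0   [neg-or-rule on 6]
8. not p, 0   [neg-or-rule on 6]
9. not (r or q), 0   [implies-rule on 2 (branches; this branch)]
10. not q, 0   [neg-or-rule on 9]
11. p, 0   [or-rule on 4 (branches; this branch)]
Accessibility: 0R0
Branch closes: p and not p both at 0.
All branches of the tableau close; one closing branch shown above.

Unsatisfiable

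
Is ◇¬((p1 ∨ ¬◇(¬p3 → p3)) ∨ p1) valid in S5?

Tableau for the negation ¬◇¬((p1 ∨ ¬◇(¬p3 → p3)) ∨ p1):
1. ¬◇¬((p1 ∨ ¬◇(¬p3 → p3)) ∨ p1), w0
2. (p1 ∨ ¬◇(¬p3 → p3)) ∨ p1, w0   [¬◇-rule on 1 via w0Rw0]
3. p1, w0   [∨-rule on 2 (branches; this branch)]
Accessibility: w0Rw0
The negation has an open branch (countermodel exists).

Not valid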